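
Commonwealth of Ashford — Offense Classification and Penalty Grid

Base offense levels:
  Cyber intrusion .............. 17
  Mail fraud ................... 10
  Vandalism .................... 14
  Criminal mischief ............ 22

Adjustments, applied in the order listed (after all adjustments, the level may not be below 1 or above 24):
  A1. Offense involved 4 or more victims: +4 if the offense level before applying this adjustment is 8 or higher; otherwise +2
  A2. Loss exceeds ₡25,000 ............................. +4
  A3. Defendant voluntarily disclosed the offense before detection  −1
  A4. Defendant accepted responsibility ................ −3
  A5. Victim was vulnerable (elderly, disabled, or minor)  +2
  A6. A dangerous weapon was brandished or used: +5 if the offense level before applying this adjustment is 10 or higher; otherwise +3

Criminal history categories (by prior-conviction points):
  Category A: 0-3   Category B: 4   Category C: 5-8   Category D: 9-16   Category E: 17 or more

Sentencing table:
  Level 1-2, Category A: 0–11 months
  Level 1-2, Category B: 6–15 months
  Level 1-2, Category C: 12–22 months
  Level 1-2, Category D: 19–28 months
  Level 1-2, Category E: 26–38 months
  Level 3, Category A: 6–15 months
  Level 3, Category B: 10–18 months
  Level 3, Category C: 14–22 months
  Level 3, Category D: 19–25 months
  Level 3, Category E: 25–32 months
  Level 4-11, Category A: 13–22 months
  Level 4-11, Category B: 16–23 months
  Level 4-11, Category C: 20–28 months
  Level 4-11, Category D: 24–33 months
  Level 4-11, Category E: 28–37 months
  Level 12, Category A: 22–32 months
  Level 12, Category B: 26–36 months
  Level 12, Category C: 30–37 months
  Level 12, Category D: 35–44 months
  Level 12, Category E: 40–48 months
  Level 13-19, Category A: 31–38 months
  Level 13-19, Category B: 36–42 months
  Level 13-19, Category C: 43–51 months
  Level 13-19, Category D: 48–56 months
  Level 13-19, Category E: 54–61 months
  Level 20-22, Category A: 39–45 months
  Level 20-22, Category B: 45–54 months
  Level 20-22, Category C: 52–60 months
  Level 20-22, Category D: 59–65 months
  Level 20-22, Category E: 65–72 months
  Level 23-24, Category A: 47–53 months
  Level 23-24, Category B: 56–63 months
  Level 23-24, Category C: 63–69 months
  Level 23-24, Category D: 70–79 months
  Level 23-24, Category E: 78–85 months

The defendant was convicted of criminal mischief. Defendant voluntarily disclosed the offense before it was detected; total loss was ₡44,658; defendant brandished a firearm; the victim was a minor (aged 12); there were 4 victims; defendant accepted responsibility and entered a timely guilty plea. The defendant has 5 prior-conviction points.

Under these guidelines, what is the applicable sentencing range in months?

Base offense level for criminal mischief: 22.
A1 applies (level before this adjustment is 22 ≥ 8, so +4): 22 + 4 = 26.
A2 applies: 26 + 4 = 30.
A3 applies: 30 − 1 = 29.
A4 applies: 29 − 3 = 26.
A5 applies: 26 + 2 = 28.
A6 applies (level before this adjustment is 28 ≥ 10, so +5): 28 + 5 = 33.
Level 33 exceeds the maximum of 24; capped at 24.
Final offense level: 24.
Criminal history: 5 prior points → Category C (5-8).
Level 24 falls in the 23-24 band.
Grid: Level 23-24 × Category C = 63-69 months.

63-69 months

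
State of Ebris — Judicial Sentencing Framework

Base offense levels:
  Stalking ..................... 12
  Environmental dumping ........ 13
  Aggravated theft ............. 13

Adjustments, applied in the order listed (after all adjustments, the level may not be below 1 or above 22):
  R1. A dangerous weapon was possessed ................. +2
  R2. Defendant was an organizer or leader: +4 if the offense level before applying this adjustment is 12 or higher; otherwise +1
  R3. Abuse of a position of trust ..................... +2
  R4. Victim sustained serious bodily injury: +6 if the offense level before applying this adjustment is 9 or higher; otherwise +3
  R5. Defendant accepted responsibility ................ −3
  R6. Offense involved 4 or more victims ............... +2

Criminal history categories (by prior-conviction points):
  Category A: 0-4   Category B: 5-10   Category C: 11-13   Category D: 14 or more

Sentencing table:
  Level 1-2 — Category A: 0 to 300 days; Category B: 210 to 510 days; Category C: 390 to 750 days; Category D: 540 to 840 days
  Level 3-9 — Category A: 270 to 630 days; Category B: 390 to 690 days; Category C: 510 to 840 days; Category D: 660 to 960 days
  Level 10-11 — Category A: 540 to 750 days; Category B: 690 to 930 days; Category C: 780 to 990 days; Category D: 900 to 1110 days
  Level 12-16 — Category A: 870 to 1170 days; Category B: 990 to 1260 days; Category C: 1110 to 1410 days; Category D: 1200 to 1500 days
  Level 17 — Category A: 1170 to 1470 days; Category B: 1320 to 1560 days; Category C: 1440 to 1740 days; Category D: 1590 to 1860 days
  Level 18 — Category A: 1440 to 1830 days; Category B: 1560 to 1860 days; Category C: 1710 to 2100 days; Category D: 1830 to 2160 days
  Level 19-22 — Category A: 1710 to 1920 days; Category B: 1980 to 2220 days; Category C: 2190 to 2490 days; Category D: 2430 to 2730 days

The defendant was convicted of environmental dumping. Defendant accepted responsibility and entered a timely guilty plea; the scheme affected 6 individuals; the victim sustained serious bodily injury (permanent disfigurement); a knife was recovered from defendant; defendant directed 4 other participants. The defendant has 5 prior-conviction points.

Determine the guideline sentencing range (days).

Base offense level for environmental dumping: 13.
R1 applies: 13 + 2 = 15.
R2 applies (level before this adjustment is 15 ≥ 12, so +4): 15 + 4 = 19.
R4 applies (level before this adjustment is 19 ≥ 9, so +6): 19 + 6 = 25.
R5 applies: 25 − 3 = 22.
R6 applies: 22 + 2 = 24.
Level 24 exceeds the maximum of 22; capped at 22.
Final offense level: 22.
Criminal history: 5 prior points → Category B (5-10).
Level 22 falls in the 19-22 band.
Grid: Level 19-22 × Category B = 1980-2220 days.

1980-2220 days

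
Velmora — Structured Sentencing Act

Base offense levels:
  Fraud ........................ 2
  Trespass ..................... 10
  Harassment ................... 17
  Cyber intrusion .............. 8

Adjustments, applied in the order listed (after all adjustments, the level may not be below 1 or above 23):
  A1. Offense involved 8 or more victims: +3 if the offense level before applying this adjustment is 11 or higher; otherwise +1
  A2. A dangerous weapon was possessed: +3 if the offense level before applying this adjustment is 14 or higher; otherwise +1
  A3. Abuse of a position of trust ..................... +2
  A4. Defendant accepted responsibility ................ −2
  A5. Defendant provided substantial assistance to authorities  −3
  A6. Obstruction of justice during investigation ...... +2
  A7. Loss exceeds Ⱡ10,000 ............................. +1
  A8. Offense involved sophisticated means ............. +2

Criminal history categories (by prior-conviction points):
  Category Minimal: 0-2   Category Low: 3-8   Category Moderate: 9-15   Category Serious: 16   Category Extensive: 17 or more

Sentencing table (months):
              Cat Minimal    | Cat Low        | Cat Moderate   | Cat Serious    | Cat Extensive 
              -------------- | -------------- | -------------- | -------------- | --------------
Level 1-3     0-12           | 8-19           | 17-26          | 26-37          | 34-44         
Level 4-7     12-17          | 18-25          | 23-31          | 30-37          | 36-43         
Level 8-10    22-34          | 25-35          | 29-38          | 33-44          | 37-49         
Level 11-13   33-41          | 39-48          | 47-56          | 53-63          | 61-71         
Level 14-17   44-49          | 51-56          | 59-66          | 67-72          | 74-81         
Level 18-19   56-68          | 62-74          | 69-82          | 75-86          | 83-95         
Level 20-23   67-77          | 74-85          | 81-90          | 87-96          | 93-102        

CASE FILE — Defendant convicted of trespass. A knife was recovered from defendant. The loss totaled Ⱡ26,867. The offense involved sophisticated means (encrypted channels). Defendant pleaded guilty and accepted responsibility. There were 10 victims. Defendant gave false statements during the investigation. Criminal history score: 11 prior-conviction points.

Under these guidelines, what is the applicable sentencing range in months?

Base offense level for trespass: 10.
A1 applies (level before this adjustment is 10 < 11, so +1): 10 + 1 = 11.
A2 applies (level before this adjustment is 11 < 14, so +1): 11 + 1 = 12.
A4 applies: 12 − 2 = 10.
A6 applies: 10 + 2 = 12.
A7 applies: 12 + 1 = 13.
A8 applies: 13 + 2 = 15.
Final offense level: 15.
Criminal history: 11 prior points → Category Moderate (9-15).
Level 15 falls in the 14-17 band.
Grid: Level 14-17 × Category Moderate = 59-66 months.

59-66 months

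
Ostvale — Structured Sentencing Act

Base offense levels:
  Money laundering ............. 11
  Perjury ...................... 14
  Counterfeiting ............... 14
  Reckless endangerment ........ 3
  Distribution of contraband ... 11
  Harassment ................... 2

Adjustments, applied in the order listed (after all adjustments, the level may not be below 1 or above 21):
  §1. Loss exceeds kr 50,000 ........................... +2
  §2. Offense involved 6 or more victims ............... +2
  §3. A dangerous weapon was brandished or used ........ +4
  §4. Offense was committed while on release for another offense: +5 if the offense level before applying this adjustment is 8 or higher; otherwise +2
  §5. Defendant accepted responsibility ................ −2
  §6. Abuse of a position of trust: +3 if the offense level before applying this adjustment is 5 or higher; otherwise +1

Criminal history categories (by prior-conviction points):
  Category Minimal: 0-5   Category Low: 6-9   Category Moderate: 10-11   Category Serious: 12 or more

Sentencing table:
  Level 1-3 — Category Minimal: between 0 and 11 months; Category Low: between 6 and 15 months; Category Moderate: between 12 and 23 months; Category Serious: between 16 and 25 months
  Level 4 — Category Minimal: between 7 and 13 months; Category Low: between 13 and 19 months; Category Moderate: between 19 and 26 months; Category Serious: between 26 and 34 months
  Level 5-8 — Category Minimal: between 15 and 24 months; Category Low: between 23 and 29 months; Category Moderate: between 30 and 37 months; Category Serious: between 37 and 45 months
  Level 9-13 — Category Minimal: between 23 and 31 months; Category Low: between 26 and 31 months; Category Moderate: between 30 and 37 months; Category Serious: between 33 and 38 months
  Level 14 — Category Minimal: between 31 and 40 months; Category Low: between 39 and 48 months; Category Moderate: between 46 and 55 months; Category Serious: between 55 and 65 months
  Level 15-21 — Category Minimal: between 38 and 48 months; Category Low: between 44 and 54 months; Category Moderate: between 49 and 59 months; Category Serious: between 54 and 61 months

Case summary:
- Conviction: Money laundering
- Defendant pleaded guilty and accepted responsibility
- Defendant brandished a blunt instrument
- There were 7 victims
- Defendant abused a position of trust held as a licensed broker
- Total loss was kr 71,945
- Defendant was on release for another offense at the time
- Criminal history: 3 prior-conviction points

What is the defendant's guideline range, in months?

Base offense level for money laundering: 11.
§1 applies: 11 + 2 = 13.
§2 applies: 13 + 2 = 15.
§3 applies: 15 + 4 = 19.
§4 applies (level before this adjustment is 19 ≥ 8, so +5): 19 + 5 = 24.
§5 applies: 24 − 2 = 22.
§6 applies (level before this adjustment is 22 ≥ 5, so +3): 22 + 3 = 25.
Level 25 exceeds the maximum of 21; capped at 21.
Final offense level: 21.
Criminal history: 3 prior points → Category Minimal (0-5).
Level 21 falls in the 15-21 band.
Grid: Level 15-21 × Category Minimal = 38-48 months.

38-48 months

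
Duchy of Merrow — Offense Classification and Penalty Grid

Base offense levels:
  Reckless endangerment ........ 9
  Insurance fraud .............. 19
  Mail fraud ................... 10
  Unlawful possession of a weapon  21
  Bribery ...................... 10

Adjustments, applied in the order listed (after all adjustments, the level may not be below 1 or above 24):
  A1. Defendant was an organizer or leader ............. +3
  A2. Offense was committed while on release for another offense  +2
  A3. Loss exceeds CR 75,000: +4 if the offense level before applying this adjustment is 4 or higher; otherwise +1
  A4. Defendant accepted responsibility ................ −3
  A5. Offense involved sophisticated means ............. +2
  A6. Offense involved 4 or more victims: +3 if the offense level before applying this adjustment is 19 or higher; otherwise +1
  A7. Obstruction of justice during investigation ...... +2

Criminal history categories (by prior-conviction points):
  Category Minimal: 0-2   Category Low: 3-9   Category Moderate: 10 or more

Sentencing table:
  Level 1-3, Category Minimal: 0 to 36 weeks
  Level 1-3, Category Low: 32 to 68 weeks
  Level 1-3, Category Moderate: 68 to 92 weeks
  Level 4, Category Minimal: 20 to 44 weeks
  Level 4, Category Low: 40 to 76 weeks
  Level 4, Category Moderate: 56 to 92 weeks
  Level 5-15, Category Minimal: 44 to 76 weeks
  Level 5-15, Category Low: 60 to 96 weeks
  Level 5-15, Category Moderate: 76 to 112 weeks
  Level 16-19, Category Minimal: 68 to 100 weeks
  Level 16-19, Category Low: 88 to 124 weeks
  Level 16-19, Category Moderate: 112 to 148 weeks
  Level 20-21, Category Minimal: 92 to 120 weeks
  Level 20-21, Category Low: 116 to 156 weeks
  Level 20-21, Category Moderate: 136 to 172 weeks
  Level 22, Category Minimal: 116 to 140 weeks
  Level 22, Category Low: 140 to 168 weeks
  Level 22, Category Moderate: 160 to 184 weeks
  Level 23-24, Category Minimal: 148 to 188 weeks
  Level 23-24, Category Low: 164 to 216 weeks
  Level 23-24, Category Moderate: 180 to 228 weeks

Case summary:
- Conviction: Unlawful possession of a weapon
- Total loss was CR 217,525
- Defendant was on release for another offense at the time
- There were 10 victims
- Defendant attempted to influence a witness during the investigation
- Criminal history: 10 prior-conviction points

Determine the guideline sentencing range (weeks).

180-228 weeks

Base offense level for unlawful possession of a weapon: 21.
A2 applies: 21 + 2 = 23.
A3 applies (level before this adjustment is 23 ≥ 4, so +4): 23 + 4 = 27.
A4 does not apply.
A5 does not apply.
A6 applies (level before this adjustment is 27 ≥ 19, so +3): 27 + 3 = 30.
A7 applies: 30 + 2 = 32.
Level 32 exceeds the maximum of 24; capped at 24.
Final offense level: 24.
Criminal history: 10 prior points → Category Moderate (10+).
Level 24 falls in the 23-24 band.
Grid: Level 23-24 × Category Moderate = 180-228 weeks.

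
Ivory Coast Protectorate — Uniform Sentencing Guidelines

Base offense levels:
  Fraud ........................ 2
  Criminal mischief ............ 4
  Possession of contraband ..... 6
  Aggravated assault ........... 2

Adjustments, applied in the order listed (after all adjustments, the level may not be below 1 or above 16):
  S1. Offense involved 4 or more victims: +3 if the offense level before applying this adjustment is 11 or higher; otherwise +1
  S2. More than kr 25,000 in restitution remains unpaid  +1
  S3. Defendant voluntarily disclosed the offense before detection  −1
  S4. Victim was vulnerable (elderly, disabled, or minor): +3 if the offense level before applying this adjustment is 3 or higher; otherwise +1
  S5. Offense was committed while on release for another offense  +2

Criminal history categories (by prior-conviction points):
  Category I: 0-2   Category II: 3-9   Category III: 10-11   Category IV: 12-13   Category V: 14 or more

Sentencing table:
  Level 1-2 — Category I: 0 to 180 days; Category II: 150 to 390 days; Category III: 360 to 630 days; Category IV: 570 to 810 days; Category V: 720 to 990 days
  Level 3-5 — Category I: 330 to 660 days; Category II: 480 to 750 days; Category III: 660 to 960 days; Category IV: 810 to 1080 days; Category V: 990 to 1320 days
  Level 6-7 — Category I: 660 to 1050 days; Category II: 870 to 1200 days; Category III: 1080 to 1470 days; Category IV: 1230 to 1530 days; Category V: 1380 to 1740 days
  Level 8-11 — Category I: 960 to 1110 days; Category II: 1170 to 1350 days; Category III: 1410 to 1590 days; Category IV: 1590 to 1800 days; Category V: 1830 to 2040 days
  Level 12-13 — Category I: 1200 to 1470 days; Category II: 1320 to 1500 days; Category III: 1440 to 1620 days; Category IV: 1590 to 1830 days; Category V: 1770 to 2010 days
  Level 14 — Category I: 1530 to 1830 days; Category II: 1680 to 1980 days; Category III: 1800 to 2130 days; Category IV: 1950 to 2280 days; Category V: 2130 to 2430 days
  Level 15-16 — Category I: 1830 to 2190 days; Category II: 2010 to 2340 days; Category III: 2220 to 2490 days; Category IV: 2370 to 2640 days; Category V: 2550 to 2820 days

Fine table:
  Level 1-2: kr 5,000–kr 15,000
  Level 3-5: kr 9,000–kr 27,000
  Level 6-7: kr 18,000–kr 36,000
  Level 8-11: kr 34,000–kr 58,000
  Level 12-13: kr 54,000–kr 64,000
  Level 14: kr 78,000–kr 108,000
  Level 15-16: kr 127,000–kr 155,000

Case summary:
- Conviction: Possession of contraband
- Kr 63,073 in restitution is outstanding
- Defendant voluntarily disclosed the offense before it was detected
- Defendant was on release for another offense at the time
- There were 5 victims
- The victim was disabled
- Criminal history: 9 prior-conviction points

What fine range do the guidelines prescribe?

Base offense level for possession of contraband: 6.
S1 applies (level before this adjustment is 6 < 11, so +1): 6 + 1 = 7.
S2 applies: 7 + 1 = 8.
S3 applies: 8 − 1 = 7.
S4 applies (level before this adjustment is 7 ≥ 3, so +3): 7 + 3 = 10.
S5 applies: 10 + 2 = 12.
Final offense level: 12.
Level 12 falls in the 12-13 band.
Fine table: Level 12-13 → kr 54,000–kr 64,000.

kr 54,000–kr 64,000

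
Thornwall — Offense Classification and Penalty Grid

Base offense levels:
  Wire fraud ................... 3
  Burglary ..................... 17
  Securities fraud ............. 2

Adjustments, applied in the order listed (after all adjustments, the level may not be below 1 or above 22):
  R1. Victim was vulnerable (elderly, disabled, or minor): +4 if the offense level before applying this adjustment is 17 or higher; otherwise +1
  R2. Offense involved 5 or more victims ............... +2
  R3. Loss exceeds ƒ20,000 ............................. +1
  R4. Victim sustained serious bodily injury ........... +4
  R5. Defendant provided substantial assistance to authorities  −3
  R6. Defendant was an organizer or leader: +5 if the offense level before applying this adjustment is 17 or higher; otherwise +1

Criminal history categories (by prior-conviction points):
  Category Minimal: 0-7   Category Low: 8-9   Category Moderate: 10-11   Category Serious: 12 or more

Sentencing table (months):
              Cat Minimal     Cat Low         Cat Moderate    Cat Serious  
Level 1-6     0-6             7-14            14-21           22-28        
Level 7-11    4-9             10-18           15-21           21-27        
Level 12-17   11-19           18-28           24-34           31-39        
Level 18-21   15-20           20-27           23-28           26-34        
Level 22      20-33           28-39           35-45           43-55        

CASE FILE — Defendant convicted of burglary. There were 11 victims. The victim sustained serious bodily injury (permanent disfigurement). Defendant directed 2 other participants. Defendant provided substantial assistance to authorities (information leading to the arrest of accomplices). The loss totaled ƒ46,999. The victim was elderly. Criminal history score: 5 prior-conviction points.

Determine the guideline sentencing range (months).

20-33 months

Base offense level for burglary: 17.
R1 applies (level before this adjustment is 17 ≥ 17, so +4): 17 + 4 = 21.
R2 applies: 21 + 2 = 23.
R3 applies: 23 + 1 = 24.
R4 applies: 24 + 4 = 28.
R5 applies: 28 − 3 = 25.
R6 applies (level before this adjustment is 25 ≥ 17, so +5): 25 + 5 = 30.
Level 30 exceeds the maximum of 22; capped at 22.
Final offense level: 22.
Criminal history: 5 prior points → Category Minimal (0-7).
Level 22 falls in the 22 band.
Grid: Level 22 × Category Minimal = 20-33 months.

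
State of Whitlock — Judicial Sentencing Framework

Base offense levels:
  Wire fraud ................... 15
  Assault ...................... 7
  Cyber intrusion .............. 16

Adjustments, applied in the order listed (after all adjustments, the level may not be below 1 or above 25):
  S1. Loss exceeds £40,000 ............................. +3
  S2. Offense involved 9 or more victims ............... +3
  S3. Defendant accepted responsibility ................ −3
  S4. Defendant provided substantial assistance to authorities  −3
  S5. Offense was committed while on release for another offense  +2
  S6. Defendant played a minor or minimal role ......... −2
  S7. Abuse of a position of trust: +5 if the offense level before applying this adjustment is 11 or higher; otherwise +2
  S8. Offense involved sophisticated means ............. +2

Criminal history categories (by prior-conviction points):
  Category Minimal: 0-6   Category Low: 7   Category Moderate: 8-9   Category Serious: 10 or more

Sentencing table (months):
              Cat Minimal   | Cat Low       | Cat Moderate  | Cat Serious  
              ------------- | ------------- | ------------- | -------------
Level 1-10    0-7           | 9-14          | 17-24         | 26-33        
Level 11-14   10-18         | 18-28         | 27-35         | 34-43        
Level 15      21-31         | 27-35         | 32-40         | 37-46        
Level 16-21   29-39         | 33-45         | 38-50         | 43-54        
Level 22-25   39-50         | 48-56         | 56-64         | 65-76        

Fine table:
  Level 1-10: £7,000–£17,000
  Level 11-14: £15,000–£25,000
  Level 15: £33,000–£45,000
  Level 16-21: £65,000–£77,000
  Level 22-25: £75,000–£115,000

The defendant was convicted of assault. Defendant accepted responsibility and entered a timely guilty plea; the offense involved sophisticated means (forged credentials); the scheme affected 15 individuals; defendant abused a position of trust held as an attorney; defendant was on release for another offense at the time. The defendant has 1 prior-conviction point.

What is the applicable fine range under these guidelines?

£15,000–£25,000

Base offense level for assault: 7.
S1 does not apply.
S2 applies: 7 + 3 = 10.
S3 applies: 10 − 3 = 7.
S4 does not apply.
S5 applies: 7 + 2 = 9.
S6 does not apply.
S7 applies (level before this adjustment is 9 < 11, so +2): 9 + 2 = 11.
S8 applies: 11 + 2 = 13.
Final offense level: 13.
Level 13 falls in the 11-14 band.
Fine table: Level 11-14 → £15,000–£25,000.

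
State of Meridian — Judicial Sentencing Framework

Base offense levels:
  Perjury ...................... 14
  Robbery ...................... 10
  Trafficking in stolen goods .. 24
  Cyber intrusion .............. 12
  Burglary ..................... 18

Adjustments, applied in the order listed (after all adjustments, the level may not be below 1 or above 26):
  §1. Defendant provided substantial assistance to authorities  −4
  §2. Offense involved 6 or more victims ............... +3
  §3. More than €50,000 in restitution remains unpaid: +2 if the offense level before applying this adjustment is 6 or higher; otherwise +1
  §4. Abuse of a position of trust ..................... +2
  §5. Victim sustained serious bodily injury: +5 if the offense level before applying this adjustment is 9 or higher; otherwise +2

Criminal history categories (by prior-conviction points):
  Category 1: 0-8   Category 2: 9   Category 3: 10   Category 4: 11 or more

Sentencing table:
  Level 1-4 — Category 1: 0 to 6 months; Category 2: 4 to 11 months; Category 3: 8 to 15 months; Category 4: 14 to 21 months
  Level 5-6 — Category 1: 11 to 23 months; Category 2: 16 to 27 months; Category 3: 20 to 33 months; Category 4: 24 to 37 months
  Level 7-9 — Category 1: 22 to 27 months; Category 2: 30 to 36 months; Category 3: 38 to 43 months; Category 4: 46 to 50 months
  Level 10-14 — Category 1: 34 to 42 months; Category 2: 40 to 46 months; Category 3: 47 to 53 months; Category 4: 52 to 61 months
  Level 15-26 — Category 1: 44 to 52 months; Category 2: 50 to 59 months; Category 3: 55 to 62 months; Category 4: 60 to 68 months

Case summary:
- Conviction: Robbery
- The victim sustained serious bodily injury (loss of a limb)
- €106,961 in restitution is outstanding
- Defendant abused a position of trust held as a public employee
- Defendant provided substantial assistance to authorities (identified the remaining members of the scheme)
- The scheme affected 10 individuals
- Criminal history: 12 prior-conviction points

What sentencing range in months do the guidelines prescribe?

60-68 months

Base offense level for robbery: 10.
§1 applies: 10 − 4 = 6.
§2 applies: 6 + 3 = 9.
§3 applies (level before this adjustment is 9 ≥ 6, so +2): 9 + 2 = 11.
§4 applies: 11 + 2 = 13.
§5 applies (level before this adjustment is 13 ≥ 9, so +5): 13 + 5 = 18.
Final offense level: 18.
Criminal history: 12 prior points → Category 4 (11+).
Level 18 falls in the 15-26 band.
Grid: Level 15-26 × Category 4 = 60-68 months.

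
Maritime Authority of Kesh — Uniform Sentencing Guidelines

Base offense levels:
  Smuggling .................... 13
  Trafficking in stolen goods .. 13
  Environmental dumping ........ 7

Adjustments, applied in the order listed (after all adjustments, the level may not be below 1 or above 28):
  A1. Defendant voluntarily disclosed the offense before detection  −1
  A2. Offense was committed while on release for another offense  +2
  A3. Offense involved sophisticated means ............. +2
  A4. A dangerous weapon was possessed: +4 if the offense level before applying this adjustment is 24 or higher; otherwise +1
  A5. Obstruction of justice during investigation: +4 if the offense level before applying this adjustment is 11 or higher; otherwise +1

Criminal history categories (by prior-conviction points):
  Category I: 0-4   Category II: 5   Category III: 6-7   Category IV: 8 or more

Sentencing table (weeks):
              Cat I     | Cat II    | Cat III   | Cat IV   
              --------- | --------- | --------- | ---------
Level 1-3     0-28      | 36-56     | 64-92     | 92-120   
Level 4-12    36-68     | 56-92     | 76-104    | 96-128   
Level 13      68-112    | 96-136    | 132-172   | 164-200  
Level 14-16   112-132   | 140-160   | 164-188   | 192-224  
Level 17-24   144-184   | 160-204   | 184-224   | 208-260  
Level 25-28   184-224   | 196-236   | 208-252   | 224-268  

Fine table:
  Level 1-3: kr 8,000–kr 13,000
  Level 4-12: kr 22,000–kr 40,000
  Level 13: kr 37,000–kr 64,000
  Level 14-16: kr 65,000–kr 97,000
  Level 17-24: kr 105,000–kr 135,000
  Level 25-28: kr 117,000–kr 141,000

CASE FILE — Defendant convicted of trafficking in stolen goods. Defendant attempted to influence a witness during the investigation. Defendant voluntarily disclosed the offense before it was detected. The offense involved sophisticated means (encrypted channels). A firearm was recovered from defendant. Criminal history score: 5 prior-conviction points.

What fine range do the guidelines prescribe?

Base offense level for trafficking in stolen goods: 13.
A1 applies: 13 − 1 = 12.
A2 does not apply.
A3 applies: 12 + 2 = 14.
A4 applies (level before this adjustment is 14 < 24, so +1): 14 + 1 = 15.
A5 applies (level before this adjustment is 15 ≥ 11, so +4): 15 + 4 = 19.
Final offense level: 19.
Level 19 falls in the 17-24 band.
Fine table: Level 17-24 → kr 105,000–kr 135,000.

kr 105,000–kr 135,000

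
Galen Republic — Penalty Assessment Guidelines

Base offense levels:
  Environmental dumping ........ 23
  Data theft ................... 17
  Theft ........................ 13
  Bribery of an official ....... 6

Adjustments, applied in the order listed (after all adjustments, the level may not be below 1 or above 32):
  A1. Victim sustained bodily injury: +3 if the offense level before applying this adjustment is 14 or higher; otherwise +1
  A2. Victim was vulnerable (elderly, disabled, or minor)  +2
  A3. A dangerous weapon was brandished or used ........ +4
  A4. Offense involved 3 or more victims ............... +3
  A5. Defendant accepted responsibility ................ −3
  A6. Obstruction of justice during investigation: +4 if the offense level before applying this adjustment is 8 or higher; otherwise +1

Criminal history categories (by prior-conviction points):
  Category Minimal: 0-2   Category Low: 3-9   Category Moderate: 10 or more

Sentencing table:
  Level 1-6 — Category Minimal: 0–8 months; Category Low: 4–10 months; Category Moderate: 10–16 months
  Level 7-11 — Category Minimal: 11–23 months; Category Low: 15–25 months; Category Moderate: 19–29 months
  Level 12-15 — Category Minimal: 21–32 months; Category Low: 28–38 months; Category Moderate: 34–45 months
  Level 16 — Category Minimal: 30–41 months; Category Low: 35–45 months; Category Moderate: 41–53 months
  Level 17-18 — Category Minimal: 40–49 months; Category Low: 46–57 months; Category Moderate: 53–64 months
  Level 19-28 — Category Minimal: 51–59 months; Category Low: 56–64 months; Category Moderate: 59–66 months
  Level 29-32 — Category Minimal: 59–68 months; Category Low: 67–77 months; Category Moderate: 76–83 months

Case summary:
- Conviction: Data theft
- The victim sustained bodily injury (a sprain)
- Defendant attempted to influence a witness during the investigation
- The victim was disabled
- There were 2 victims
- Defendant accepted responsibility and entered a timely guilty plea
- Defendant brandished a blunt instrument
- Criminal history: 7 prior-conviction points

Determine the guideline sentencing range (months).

Base offense level for data theft: 17.
A1 applies (level before this adjustment is 17 ≥ 14, so +3): 17 + 3 = 20.
A2 applies: 20 + 2 = 22.
A3 applies: 22 + 4 = 26.
A5 applies: 26 − 3 = 23.
A6 applies (level before this adjustment is 23 ≥ 8, so +4): 23 + 4 = 27.
Final offense level: 27.
Criminal history: 7 prior points → Category Low (3-9).
Level 27 falls in the 19-28 band.
Grid: Level 19-28 × Category Low = 56-64 months.

56-64 months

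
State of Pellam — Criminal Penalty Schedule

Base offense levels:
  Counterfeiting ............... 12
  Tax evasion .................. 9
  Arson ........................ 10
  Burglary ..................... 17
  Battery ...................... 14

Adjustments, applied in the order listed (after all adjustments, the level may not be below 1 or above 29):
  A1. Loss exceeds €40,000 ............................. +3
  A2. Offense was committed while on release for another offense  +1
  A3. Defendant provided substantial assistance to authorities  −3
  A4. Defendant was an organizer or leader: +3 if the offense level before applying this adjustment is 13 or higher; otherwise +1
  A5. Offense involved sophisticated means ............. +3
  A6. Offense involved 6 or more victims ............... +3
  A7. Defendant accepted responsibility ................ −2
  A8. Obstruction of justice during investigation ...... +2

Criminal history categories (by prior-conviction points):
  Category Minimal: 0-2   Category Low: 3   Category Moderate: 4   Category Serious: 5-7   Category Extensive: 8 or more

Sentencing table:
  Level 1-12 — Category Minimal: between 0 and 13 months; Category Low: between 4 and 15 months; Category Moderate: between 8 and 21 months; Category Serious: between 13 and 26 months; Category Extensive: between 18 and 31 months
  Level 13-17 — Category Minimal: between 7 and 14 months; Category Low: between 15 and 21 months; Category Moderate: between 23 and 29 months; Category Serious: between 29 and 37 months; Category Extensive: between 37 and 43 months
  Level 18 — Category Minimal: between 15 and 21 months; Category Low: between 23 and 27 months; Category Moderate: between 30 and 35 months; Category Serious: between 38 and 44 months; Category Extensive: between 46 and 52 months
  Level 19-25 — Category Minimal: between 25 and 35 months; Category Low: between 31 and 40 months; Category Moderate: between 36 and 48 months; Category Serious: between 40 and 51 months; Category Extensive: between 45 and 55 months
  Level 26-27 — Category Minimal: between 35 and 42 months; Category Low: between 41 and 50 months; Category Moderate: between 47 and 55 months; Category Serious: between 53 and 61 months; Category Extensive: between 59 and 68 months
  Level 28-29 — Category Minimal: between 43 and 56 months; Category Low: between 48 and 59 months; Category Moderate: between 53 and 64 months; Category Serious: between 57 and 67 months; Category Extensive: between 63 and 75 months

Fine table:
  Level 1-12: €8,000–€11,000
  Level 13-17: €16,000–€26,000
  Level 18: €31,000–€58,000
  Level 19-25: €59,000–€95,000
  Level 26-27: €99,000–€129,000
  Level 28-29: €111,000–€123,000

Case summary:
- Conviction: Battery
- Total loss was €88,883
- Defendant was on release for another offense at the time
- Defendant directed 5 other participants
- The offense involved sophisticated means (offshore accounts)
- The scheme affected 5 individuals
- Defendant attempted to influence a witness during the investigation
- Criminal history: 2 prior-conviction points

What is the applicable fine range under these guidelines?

€99,000–€129,000

Base offense level for battery: 14.
A1 applies: 14 + 3 = 17.
A2 applies: 17 + 1 = 18.
A4 applies (level before this adjustment is 18 ≥ 13, so +3): 18 + 3 = 21.
A5 applies: 21 + 3 = 24.
A6 does not apply.
A8 applies: 24 + 2 = 26.
Final offense level: 26.
Level 26 falls in the 26-27 band.
Fine table: Level 26-27 → €99,000–€129,000.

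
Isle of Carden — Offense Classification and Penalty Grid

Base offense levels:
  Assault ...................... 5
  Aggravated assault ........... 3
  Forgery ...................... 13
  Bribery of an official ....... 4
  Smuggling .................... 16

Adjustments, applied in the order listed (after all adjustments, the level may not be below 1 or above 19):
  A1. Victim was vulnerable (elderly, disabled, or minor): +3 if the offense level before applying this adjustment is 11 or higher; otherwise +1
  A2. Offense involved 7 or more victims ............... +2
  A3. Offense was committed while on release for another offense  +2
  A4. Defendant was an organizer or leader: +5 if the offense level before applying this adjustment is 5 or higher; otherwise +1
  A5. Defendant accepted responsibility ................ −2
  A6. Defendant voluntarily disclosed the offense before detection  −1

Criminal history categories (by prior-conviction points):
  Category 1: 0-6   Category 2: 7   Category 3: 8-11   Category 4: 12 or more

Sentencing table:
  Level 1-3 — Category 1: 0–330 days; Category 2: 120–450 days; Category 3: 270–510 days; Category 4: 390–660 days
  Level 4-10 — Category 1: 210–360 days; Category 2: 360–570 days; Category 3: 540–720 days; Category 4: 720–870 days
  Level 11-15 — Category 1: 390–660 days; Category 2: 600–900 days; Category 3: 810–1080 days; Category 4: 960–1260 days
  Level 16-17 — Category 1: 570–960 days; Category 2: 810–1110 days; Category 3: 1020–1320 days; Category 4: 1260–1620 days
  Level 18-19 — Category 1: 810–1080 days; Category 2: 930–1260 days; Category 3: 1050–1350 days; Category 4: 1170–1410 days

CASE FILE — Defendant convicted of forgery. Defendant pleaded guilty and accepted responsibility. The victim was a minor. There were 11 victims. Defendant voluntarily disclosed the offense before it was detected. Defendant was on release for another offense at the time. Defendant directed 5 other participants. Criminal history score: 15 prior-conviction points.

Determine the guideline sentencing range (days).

1170-1410 days

Base offense level for forgery: 13.
A1 applies (level before this adjustment is 13 ≥ 11, so +3): 13 + 3 = 16.
A2 applies: 16 + 2 = 18.
A3 applies: 18 + 2 = 20.
A4 applies (level before this adjustment is 20 ≥ 5, so +5): 20 + 5 = 25.
A5 applies: 25 − 2 = 23.
A6 applies: 23 − 1 = 22.
Level 22 exceeds the maximum of 19; capped at 19.
Final offense level: 19.
Criminal history: 15 prior points → Category 4 (12+).
Level 19 falls in the 18-19 band.
Grid: Level 18-19 × Category 4 = 1170-1410 days.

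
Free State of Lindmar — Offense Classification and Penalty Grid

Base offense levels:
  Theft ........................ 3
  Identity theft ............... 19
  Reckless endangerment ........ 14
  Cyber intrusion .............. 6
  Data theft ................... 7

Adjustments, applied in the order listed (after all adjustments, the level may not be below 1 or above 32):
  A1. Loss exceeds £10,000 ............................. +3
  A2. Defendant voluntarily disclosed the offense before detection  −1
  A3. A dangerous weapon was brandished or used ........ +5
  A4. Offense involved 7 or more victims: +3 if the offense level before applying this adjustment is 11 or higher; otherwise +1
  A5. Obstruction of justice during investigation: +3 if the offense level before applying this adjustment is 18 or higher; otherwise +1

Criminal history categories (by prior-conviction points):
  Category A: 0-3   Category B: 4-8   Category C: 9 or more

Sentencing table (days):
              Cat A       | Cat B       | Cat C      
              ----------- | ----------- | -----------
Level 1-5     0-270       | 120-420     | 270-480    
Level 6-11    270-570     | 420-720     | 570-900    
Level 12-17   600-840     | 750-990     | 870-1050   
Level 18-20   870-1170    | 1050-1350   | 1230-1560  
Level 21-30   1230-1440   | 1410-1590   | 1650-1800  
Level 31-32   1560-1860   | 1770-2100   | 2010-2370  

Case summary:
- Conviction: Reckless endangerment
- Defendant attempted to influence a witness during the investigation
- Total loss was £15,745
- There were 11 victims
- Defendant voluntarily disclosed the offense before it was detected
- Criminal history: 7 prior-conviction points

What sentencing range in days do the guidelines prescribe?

1410-1590 days

Base offense level for reckless endangerment: 14.
A1 applies: 14 + 3 = 17.
A2 applies: 17 − 1 = 16.
A4 applies (level before this adjustment is 16 ≥ 11, so +3): 16 + 3 = 19.
A5 applies (level before this adjustment is 19 ≥ 18, so +3): 19 + 3 = 22.
Final offense level: 22.
Criminal history: 7 prior points → Category B (4-8).
Level 22 falls in the 21-30 band.
Grid: Level 21-30 × Category B = 1410-1590 days.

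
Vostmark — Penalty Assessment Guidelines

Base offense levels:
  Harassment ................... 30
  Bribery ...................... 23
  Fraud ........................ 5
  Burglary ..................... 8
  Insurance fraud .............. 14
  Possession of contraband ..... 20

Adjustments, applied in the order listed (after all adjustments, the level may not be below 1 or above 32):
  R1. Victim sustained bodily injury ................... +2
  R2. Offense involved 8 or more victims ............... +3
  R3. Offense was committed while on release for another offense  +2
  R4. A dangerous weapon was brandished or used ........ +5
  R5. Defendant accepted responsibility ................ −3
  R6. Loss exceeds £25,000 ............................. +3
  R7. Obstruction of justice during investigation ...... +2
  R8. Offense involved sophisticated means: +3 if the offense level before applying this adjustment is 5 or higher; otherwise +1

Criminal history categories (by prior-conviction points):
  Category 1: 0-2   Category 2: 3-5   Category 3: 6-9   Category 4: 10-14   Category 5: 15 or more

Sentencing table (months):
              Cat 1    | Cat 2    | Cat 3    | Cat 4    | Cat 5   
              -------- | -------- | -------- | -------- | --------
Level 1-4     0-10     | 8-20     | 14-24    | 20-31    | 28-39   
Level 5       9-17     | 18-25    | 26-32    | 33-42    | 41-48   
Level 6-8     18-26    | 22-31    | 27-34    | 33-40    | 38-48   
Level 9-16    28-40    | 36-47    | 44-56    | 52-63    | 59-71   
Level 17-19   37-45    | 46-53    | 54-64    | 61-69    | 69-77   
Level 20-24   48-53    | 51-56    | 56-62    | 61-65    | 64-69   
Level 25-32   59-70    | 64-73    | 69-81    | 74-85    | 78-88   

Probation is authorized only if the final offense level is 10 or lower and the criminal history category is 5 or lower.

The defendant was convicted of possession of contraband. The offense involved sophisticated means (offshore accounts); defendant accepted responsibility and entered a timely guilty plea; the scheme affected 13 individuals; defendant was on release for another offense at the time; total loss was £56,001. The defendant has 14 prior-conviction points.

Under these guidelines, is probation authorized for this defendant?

Base offense level for possession of contraband: 20.
R2 applies: 20 + 3 = 23.
R3 applies: 23 + 2 = 25.
R5 applies: 25 − 3 = 22.
R6 applies: 22 + 3 = 25.
R8 applies (level before this adjustment is 25 ≥ 5, so +3): 25 + 3 = 28.
Final offense level: 28.
Criminal history: 14 prior points → Category 4 (10-14).
Level 28 falls in the 25-32 band.
Grid: Level 25-32 × Category 4 = 74-85 months.
Probation check: level 28 > 10 and category 4 ≤ 5 → not eligible.

No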